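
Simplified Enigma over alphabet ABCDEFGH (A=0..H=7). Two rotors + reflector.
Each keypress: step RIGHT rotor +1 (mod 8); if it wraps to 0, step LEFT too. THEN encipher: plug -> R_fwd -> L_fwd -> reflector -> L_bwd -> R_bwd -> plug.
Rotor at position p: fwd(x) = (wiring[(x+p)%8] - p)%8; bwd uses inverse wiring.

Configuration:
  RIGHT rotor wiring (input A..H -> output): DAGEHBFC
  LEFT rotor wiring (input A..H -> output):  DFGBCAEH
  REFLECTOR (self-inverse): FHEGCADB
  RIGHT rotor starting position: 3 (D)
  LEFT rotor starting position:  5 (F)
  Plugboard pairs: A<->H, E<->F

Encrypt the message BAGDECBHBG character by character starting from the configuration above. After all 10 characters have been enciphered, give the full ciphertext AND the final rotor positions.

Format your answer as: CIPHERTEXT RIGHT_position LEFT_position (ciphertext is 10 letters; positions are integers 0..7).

Answer: CDCBHGHAAD 5 6

Derivation:
Char 1 ('B'): step: R->4, L=5; B->plug->B->R->F->L->B->refl->H->L'->B->R'->C->plug->C
Char 2 ('A'): step: R->5, L=5; A->plug->H->R->C->L->C->refl->E->L'->G->R'->D->plug->D
Char 3 ('G'): step: R->6, L=5; G->plug->G->R->B->L->H->refl->B->L'->F->R'->C->plug->C
Char 4 ('D'): step: R->7, L=5; D->plug->D->R->H->L->F->refl->A->L'->E->R'->B->plug->B
Char 5 ('E'): step: R->0, L->6 (L advanced); E->plug->F->R->B->L->B->refl->H->L'->D->R'->A->plug->H
Char 6 ('C'): step: R->1, L=6; C->plug->C->R->D->L->H->refl->B->L'->B->R'->G->plug->G
Char 7 ('B'): step: R->2, L=6; B->plug->B->R->C->L->F->refl->A->L'->E->R'->A->plug->H
Char 8 ('H'): step: R->3, L=6; H->plug->A->R->B->L->B->refl->H->L'->D->R'->H->plug->A
Char 9 ('B'): step: R->4, L=6; B->plug->B->R->F->L->D->refl->G->L'->A->R'->H->plug->A
Char 10 ('G'): step: R->5, L=6; G->plug->G->R->H->L->C->refl->E->L'->G->R'->D->plug->D
Final: ciphertext=CDCBHGHAAD, RIGHT=5, LEFT=6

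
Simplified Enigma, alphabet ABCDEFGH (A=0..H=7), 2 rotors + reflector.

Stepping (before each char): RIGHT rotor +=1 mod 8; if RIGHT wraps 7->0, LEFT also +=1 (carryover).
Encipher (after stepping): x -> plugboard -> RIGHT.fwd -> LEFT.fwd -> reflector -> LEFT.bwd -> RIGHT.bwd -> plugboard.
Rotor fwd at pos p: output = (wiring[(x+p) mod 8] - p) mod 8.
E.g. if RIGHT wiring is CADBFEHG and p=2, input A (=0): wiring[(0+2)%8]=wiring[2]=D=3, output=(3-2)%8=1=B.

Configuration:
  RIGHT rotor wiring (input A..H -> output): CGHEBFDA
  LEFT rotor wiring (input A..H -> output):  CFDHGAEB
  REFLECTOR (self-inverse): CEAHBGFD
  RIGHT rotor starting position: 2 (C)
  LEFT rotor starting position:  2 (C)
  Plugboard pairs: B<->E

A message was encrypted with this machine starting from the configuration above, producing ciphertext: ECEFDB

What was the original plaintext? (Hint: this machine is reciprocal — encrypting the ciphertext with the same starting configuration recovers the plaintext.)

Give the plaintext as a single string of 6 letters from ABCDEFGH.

Char 1 ('E'): step: R->3, L=2; E->plug->B->R->G->L->A->refl->C->L'->E->R'->H->plug->H
Char 2 ('C'): step: R->4, L=2; C->plug->C->R->H->L->D->refl->H->L'->F->R'->A->plug->A
Char 3 ('E'): step: R->5, L=2; E->plug->B->R->G->L->A->refl->C->L'->E->R'->H->plug->H
Char 4 ('F'): step: R->6, L=2; F->plug->F->R->G->L->A->refl->C->L'->E->R'->C->plug->C
Char 5 ('D'): step: R->7, L=2; D->plug->D->R->A->L->B->refl->E->L'->C->R'->F->plug->F
Char 6 ('B'): step: R->0, L->3 (L advanced); B->plug->E->R->B->L->D->refl->H->L'->F->R'->F->plug->F

Answer: HAHCFF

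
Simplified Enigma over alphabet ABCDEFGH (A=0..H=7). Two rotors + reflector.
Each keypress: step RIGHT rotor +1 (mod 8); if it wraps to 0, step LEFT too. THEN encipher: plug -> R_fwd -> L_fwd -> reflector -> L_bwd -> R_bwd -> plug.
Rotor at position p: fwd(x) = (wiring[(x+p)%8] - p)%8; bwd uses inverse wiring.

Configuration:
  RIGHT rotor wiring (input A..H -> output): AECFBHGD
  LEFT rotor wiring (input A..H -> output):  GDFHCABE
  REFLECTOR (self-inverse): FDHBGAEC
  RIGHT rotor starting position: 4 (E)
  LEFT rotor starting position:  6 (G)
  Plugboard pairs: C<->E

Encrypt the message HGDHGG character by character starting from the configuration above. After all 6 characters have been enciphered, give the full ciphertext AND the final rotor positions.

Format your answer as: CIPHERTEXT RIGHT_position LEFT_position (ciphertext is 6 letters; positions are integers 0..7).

Char 1 ('H'): step: R->5, L=6; H->plug->H->R->E->L->H->refl->C->L'->H->R'->E->plug->C
Char 2 ('G'): step: R->6, L=6; G->plug->G->R->D->L->F->refl->A->L'->C->R'->C->plug->E
Char 3 ('D'): step: R->7, L=6; D->plug->D->R->D->L->F->refl->A->L'->C->R'->F->plug->F
Char 4 ('H'): step: R->0, L->7 (L advanced); H->plug->H->R->D->L->G->refl->E->L'->C->R'->C->plug->E
Char 5 ('G'): step: R->1, L=7; G->plug->G->R->C->L->E->refl->G->L'->D->R'->A->plug->A
Char 6 ('G'): step: R->2, L=7; G->plug->G->R->G->L->B->refl->D->L'->F->R'->D->plug->D
Final: ciphertext=CEFEAD, RIGHT=2, LEFT=7

Answer: CEFEAD 2 7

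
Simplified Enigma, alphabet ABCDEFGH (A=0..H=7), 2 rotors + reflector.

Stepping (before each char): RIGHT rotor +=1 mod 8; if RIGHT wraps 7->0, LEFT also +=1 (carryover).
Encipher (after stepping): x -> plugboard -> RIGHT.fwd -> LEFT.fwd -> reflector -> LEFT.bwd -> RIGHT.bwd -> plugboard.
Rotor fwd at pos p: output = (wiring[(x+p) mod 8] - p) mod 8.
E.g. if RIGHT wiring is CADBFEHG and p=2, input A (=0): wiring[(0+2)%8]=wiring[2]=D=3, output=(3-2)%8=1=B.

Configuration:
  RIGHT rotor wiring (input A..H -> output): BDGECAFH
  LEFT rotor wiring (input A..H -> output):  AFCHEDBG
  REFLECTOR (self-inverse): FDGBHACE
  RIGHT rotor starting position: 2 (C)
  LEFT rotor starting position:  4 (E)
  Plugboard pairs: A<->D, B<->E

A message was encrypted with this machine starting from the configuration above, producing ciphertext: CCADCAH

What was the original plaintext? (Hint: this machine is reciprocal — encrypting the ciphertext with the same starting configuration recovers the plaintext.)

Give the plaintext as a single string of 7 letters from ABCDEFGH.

Answer: EEFAGGG

Derivation:
Char 1 ('C'): step: R->3, L=4; C->plug->C->R->F->L->B->refl->D->L'->H->R'->B->plug->E
Char 2 ('C'): step: R->4, L=4; C->plug->C->R->B->L->H->refl->E->L'->E->R'->B->plug->E
Char 3 ('A'): step: R->5, L=4; A->plug->D->R->E->L->E->refl->H->L'->B->R'->F->plug->F
Char 4 ('D'): step: R->6, L=4; D->plug->A->R->H->L->D->refl->B->L'->F->R'->D->plug->A
Char 5 ('C'): step: R->7, L=4; C->plug->C->R->E->L->E->refl->H->L'->B->R'->G->plug->G
Char 6 ('A'): step: R->0, L->5 (L advanced); A->plug->D->R->E->L->A->refl->F->L'->F->R'->G->plug->G
Char 7 ('H'): step: R->1, L=5; H->plug->H->R->A->L->G->refl->C->L'->G->R'->G->plug->G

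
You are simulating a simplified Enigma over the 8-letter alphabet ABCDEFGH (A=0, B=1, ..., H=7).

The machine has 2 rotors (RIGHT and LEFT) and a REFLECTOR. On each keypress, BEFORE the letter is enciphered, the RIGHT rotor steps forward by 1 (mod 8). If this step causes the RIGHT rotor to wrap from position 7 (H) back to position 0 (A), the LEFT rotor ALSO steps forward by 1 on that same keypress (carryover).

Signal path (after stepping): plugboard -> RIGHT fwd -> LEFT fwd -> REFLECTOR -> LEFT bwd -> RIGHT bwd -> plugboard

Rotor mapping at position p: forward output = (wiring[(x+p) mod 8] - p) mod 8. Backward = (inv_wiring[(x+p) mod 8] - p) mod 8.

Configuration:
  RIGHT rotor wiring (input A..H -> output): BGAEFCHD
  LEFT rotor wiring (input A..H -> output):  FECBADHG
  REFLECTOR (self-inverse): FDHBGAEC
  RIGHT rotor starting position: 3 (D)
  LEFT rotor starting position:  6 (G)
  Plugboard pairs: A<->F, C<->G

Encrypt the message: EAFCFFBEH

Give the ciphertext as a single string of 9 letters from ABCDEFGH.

Char 1 ('E'): step: R->4, L=6; E->plug->E->R->F->L->D->refl->B->L'->A->R'->H->plug->H
Char 2 ('A'): step: R->5, L=6; A->plug->F->R->D->L->G->refl->E->L'->E->R'->D->plug->D
Char 3 ('F'): step: R->6, L=6; F->plug->A->R->B->L->A->refl->F->L'->H->R'->G->plug->C
Char 4 ('C'): step: R->7, L=6; C->plug->G->R->D->L->G->refl->E->L'->E->R'->A->plug->F
Char 5 ('F'): step: R->0, L->7 (L advanced); F->plug->A->R->B->L->G->refl->E->L'->G->R'->B->plug->B
Char 6 ('F'): step: R->1, L=7; F->plug->A->R->F->L->B->refl->D->L'->D->R'->C->plug->G
Char 7 ('B'): step: R->2, L=7; B->plug->B->R->C->L->F->refl->A->L'->H->R'->G->plug->C
Char 8 ('E'): step: R->3, L=7; E->plug->E->R->A->L->H->refl->C->L'->E->R'->D->plug->D
Char 9 ('H'): step: R->4, L=7; H->plug->H->R->A->L->H->refl->C->L'->E->R'->G->plug->C

Answer: HDCFBGCDC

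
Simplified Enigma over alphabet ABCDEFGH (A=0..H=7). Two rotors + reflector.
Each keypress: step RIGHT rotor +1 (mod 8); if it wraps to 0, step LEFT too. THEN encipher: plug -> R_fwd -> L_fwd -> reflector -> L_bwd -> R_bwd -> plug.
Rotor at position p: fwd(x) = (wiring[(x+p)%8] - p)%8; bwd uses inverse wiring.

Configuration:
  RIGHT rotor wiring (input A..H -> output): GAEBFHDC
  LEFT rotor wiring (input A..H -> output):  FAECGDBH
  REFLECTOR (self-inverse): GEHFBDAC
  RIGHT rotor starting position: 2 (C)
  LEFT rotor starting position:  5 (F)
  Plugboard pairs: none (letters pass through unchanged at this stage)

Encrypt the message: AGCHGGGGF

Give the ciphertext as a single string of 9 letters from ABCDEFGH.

Answer: CBAGAHHHB

Derivation:
Char 1 ('A'): step: R->3, L=5; A->plug->A->R->G->L->F->refl->D->L'->E->R'->C->plug->C
Char 2 ('G'): step: R->4, L=5; G->plug->G->R->A->L->G->refl->A->L'->D->R'->B->plug->B
Char 3 ('C'): step: R->5, L=5; C->plug->C->R->F->L->H->refl->C->L'->C->R'->A->plug->A
Char 4 ('H'): step: R->6, L=5; H->plug->H->R->B->L->E->refl->B->L'->H->R'->G->plug->G
Char 5 ('G'): step: R->7, L=5; G->plug->G->R->A->L->G->refl->A->L'->D->R'->A->plug->A
Char 6 ('G'): step: R->0, L->6 (L advanced); G->plug->G->R->D->L->C->refl->H->L'->C->R'->H->plug->H
Char 7 ('G'): step: R->1, L=6; G->plug->G->R->B->L->B->refl->E->L'->F->R'->H->plug->H
Char 8 ('G'): step: R->2, L=6; G->plug->G->R->E->L->G->refl->A->L'->G->R'->H->plug->H
Char 9 ('F'): step: R->3, L=6; F->plug->F->R->D->L->C->refl->H->L'->C->R'->B->plug->B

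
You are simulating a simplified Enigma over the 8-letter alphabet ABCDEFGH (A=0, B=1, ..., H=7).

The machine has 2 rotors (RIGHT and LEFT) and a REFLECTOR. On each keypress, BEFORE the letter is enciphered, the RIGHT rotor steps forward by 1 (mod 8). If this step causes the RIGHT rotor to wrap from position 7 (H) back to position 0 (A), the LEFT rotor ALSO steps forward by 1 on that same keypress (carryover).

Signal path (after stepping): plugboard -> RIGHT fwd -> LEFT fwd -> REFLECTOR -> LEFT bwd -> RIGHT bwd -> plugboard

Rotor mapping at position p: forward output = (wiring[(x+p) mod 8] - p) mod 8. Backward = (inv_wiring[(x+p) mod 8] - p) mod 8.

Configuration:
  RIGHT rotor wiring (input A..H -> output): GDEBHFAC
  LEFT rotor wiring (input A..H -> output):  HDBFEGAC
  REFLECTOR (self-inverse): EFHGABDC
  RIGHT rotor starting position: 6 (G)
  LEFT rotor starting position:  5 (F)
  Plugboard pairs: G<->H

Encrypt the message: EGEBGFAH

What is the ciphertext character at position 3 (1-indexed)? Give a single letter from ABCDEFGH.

Char 1 ('E'): step: R->7, L=5; E->plug->E->R->C->L->F->refl->B->L'->A->R'->F->plug->F
Char 2 ('G'): step: R->0, L->6 (L advanced); G->plug->H->R->C->L->B->refl->F->L'->D->R'->B->plug->B
Char 3 ('E'): step: R->1, L=6; E->plug->E->R->E->L->D->refl->G->L'->G->R'->D->plug->D

D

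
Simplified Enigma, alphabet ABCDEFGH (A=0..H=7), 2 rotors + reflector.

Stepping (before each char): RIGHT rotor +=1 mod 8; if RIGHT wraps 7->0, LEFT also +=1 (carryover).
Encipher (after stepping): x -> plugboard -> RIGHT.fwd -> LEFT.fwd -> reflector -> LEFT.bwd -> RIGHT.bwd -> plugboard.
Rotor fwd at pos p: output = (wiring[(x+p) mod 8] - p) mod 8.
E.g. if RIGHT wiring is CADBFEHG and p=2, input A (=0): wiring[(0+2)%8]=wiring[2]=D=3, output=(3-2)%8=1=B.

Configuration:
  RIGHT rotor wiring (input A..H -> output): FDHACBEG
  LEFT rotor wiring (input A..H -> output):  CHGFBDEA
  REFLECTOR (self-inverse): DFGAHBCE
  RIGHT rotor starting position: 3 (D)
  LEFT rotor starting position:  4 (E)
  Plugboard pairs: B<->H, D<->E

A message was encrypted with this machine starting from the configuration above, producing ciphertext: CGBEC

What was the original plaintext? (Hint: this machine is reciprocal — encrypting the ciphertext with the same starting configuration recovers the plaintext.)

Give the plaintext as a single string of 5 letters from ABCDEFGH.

Answer: FCDAF

Derivation:
Char 1 ('C'): step: R->4, L=4; C->plug->C->R->A->L->F->refl->B->L'->H->R'->F->plug->F
Char 2 ('G'): step: R->5, L=4; G->plug->G->R->D->L->E->refl->H->L'->B->R'->C->plug->C
Char 3 ('B'): step: R->6, L=4; B->plug->H->R->D->L->E->refl->H->L'->B->R'->E->plug->D
Char 4 ('E'): step: R->7, L=4; E->plug->D->R->A->L->F->refl->B->L'->H->R'->A->plug->A
Char 5 ('C'): step: R->0, L->5 (L advanced); C->plug->C->R->H->L->E->refl->H->L'->B->R'->F->plug->F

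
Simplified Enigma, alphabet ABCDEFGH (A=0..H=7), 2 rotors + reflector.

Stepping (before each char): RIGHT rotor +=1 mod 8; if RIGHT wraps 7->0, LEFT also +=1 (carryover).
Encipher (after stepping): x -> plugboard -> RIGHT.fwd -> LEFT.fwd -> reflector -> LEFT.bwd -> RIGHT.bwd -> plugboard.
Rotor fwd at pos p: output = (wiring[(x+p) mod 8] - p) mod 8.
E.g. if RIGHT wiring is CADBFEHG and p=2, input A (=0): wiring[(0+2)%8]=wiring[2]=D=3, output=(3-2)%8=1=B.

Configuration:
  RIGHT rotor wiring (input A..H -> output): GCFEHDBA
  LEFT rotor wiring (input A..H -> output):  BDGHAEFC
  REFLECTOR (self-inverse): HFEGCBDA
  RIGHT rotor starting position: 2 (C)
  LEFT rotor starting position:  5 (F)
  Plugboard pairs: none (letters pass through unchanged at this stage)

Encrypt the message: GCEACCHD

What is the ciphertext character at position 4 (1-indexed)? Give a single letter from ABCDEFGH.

Char 1 ('G'): step: R->3, L=5; G->plug->G->R->H->L->D->refl->G->L'->E->R'->B->plug->B
Char 2 ('C'): step: R->4, L=5; C->plug->C->R->F->L->B->refl->F->L'->C->R'->E->plug->E
Char 3 ('E'): step: R->5, L=5; E->plug->E->R->F->L->B->refl->F->L'->C->R'->H->plug->H
Char 4 ('A'): step: R->6, L=5; A->plug->A->R->D->L->E->refl->C->L'->G->R'->F->plug->F

F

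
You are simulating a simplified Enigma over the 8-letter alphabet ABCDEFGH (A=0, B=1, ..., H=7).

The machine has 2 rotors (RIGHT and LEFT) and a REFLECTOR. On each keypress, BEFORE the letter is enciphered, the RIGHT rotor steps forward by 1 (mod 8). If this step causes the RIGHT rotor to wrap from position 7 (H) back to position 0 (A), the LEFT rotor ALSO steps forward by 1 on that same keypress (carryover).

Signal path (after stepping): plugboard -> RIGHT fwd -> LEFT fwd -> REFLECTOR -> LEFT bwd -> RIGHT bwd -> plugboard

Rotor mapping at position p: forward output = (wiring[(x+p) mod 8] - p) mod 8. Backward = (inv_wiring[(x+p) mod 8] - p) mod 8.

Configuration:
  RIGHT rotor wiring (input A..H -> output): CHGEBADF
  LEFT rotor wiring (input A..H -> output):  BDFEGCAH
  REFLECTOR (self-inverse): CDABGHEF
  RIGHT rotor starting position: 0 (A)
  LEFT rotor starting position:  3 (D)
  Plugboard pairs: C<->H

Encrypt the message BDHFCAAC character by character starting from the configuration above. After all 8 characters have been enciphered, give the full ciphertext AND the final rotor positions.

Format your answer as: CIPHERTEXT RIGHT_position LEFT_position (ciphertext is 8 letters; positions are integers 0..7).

Answer: GHGGDHDD 0 4

Derivation:
Char 1 ('B'): step: R->1, L=3; B->plug->B->R->F->L->G->refl->E->L'->E->R'->G->plug->G
Char 2 ('D'): step: R->2, L=3; D->plug->D->R->G->L->A->refl->C->L'->H->R'->C->plug->H
Char 3 ('H'): step: R->3, L=3; H->plug->C->R->F->L->G->refl->E->L'->E->R'->G->plug->G
Char 4 ('F'): step: R->4, L=3; F->plug->F->R->D->L->F->refl->H->L'->C->R'->G->plug->G
Char 5 ('C'): step: R->5, L=3; C->plug->H->R->E->L->E->refl->G->L'->F->R'->D->plug->D
Char 6 ('A'): step: R->6, L=3; A->plug->A->R->F->L->G->refl->E->L'->E->R'->C->plug->H
Char 7 ('A'): step: R->7, L=3; A->plug->A->R->G->L->A->refl->C->L'->H->R'->D->plug->D
Char 8 ('C'): step: R->0, L->4 (L advanced); C->plug->H->R->F->L->H->refl->F->L'->E->R'->D->plug->D
Final: ciphertext=GHGGDHDD, RIGHT=0, LEFT=4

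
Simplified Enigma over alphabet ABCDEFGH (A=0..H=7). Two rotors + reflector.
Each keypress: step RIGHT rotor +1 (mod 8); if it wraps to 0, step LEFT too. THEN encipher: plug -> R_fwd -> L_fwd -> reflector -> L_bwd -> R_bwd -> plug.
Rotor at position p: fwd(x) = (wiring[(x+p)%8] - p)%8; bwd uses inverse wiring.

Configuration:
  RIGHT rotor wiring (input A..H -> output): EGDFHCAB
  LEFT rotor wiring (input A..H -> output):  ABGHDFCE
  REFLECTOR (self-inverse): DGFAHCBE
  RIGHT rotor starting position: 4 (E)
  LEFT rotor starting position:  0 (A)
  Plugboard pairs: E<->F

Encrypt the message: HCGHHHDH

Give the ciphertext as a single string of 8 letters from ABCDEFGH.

Answer: FFCCFEAA

Derivation:
Char 1 ('H'): step: R->5, L=0; H->plug->H->R->C->L->G->refl->B->L'->B->R'->E->plug->F
Char 2 ('C'): step: R->6, L=0; C->plug->C->R->G->L->C->refl->F->L'->F->R'->E->plug->F
Char 3 ('G'): step: R->7, L=0; G->plug->G->R->D->L->H->refl->E->L'->H->R'->C->plug->C
Char 4 ('H'): step: R->0, L->1 (L advanced); H->plug->H->R->B->L->F->refl->C->L'->D->R'->C->plug->C
Char 5 ('H'): step: R->1, L=1; H->plug->H->R->D->L->C->refl->F->L'->B->R'->E->plug->F
Char 6 ('H'): step: R->2, L=1; H->plug->H->R->E->L->E->refl->H->L'->H->R'->F->plug->E
Char 7 ('D'): step: R->3, L=1; D->plug->D->R->F->L->B->refl->G->L'->C->R'->A->plug->A
Char 8 ('H'): step: R->4, L=1; H->plug->H->R->B->L->F->refl->C->L'->D->R'->A->plug->A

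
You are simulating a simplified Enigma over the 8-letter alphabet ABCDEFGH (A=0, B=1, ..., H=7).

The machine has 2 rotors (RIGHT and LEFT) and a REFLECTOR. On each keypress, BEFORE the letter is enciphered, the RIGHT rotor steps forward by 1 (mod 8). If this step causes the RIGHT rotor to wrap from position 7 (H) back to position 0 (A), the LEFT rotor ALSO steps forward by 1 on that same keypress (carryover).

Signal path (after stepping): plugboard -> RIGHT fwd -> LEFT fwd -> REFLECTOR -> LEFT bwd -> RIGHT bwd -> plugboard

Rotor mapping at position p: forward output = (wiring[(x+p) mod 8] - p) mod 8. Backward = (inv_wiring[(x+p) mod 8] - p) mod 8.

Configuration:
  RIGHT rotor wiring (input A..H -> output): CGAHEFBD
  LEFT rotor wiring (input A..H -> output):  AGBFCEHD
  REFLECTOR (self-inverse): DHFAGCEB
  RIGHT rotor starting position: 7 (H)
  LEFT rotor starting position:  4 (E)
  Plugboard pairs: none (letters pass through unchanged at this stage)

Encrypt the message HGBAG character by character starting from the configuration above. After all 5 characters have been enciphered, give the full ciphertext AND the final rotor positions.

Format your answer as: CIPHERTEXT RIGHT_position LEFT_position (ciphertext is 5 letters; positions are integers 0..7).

Char 1 ('H'): step: R->0, L->5 (L advanced); H->plug->H->R->D->L->D->refl->A->L'->G->R'->B->plug->B
Char 2 ('G'): step: R->1, L=5; G->plug->G->R->C->L->G->refl->E->L'->F->R'->A->plug->A
Char 3 ('B'): step: R->2, L=5; B->plug->B->R->F->L->E->refl->G->L'->C->R'->C->plug->C
Char 4 ('A'): step: R->3, L=5; A->plug->A->R->E->L->B->refl->H->L'->A->R'->E->plug->E
Char 5 ('G'): step: R->4, L=5; G->plug->G->R->E->L->B->refl->H->L'->A->R'->A->plug->A
Final: ciphertext=BACEA, RIGHT=4, LEFT=5

Answer: BACEA 4 5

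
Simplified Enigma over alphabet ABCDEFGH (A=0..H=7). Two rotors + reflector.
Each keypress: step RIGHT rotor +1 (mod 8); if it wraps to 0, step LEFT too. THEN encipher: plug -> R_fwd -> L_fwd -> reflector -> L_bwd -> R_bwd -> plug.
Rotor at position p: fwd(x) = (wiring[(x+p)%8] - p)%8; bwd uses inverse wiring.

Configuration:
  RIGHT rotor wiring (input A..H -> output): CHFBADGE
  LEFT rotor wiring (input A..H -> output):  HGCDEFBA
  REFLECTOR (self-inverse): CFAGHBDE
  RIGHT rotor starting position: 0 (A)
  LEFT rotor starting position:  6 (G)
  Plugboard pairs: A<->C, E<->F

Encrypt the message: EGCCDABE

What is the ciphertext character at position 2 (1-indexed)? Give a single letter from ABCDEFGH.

Char 1 ('E'): step: R->1, L=6; E->plug->F->R->F->L->F->refl->B->L'->C->R'->E->plug->F
Char 2 ('G'): step: R->2, L=6; G->plug->G->R->A->L->D->refl->G->L'->G->R'->C->plug->A

A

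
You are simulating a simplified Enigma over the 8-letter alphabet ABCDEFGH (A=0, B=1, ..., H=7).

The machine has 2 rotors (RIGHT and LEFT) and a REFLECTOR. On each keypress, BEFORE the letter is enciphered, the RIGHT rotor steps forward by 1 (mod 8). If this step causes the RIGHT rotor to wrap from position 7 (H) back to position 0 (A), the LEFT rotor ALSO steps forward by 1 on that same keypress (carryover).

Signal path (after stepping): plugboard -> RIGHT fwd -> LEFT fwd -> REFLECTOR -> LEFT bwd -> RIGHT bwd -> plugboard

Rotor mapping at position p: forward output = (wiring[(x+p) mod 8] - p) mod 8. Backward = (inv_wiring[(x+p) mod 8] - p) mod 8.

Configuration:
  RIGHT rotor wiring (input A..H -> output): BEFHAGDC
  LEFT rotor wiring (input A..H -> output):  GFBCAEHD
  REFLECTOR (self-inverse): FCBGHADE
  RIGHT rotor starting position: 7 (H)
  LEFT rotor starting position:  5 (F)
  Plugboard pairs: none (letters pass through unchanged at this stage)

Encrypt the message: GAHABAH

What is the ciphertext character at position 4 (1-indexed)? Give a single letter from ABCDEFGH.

Char 1 ('G'): step: R->0, L->6 (L advanced); G->plug->G->R->D->L->H->refl->E->L'->F->R'->C->plug->C
Char 2 ('A'): step: R->1, L=6; A->plug->A->R->D->L->H->refl->E->L'->F->R'->E->plug->E
Char 3 ('H'): step: R->2, L=6; H->plug->H->R->C->L->A->refl->F->L'->B->R'->E->plug->E
Char 4 ('A'): step: R->3, L=6; A->plug->A->R->E->L->D->refl->G->L'->H->R'->E->plug->E

E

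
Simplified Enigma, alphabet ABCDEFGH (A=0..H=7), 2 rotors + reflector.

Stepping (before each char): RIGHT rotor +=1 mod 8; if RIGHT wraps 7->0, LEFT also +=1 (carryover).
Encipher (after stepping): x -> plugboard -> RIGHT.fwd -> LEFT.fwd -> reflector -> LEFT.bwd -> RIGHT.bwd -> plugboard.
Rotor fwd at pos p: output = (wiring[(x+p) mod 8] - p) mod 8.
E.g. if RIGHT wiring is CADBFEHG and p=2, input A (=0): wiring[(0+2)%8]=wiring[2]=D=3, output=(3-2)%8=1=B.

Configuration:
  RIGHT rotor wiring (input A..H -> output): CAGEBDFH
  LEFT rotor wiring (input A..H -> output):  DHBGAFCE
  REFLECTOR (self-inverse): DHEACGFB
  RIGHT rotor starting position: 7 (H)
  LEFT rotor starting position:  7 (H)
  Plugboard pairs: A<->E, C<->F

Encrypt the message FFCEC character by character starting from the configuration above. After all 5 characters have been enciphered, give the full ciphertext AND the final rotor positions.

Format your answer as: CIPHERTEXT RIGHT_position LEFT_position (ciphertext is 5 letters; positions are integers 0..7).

Answer: HBADH 4 0

Derivation:
Char 1 ('F'): step: R->0, L->0 (L advanced); F->plug->C->R->G->L->C->refl->E->L'->H->R'->H->plug->H
Char 2 ('F'): step: R->1, L=0; F->plug->C->R->D->L->G->refl->F->L'->F->R'->B->plug->B
Char 3 ('C'): step: R->2, L=0; C->plug->F->R->F->L->F->refl->G->L'->D->R'->E->plug->A
Char 4 ('E'): step: R->3, L=0; E->plug->A->R->B->L->H->refl->B->L'->C->R'->D->plug->D
Char 5 ('C'): step: R->4, L=0; C->plug->F->R->E->L->A->refl->D->L'->A->R'->H->plug->H
Final: ciphertext=HBADH, RIGHT=4, LEFT=0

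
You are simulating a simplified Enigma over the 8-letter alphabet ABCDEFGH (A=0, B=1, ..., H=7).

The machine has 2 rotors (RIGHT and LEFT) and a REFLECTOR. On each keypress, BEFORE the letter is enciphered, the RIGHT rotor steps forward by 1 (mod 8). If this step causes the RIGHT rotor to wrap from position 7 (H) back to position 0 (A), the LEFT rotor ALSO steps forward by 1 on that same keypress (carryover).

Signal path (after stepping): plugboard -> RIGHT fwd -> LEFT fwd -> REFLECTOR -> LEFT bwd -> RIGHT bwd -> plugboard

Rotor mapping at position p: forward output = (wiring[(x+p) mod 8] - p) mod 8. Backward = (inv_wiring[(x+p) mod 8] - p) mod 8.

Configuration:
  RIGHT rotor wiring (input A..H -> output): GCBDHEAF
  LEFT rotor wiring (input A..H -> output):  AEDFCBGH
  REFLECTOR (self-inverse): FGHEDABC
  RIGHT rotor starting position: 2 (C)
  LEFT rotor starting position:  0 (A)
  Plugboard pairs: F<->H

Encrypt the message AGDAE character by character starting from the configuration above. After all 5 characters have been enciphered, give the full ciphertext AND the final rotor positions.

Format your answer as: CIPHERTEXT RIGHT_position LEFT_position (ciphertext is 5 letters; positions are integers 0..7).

Char 1 ('A'): step: R->3, L=0; A->plug->A->R->A->L->A->refl->F->L'->D->R'->F->plug->H
Char 2 ('G'): step: R->4, L=0; G->plug->G->R->F->L->B->refl->G->L'->G->R'->F->plug->H
Char 3 ('D'): step: R->5, L=0; D->plug->D->R->B->L->E->refl->D->L'->C->R'->H->plug->F
Char 4 ('A'): step: R->6, L=0; A->plug->A->R->C->L->D->refl->E->L'->B->R'->G->plug->G
Char 5 ('E'): step: R->7, L=0; E->plug->E->R->E->L->C->refl->H->L'->H->R'->B->plug->B
Final: ciphertext=HHFGB, RIGHT=7, LEFT=0

Answer: HHFGB 7 0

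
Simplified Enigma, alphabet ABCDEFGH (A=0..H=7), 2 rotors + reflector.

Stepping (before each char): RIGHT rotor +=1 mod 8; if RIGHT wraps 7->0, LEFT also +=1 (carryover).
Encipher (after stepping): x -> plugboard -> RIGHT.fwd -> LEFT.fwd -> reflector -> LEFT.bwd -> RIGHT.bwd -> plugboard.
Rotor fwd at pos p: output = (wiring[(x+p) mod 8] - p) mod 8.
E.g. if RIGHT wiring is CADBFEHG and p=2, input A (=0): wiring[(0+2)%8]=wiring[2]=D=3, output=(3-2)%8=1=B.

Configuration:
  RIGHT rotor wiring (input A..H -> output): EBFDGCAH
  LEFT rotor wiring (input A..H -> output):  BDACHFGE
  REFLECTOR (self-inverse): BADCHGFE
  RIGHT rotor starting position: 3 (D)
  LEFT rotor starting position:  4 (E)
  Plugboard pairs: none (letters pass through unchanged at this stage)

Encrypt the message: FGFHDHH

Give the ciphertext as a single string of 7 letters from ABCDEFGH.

Answer: BACGFCF

Derivation:
Char 1 ('F'): step: R->4, L=4; F->plug->F->R->F->L->H->refl->E->L'->G->R'->B->plug->B
Char 2 ('G'): step: R->5, L=4; G->plug->G->R->G->L->E->refl->H->L'->F->R'->A->plug->A
Char 3 ('F'): step: R->6, L=4; F->plug->F->R->F->L->H->refl->E->L'->G->R'->C->plug->C
Char 4 ('H'): step: R->7, L=4; H->plug->H->R->B->L->B->refl->A->L'->D->R'->G->plug->G
Char 5 ('D'): step: R->0, L->5 (L advanced); D->plug->D->R->D->L->E->refl->H->L'->C->R'->F->plug->F
Char 6 ('H'): step: R->1, L=5; H->plug->H->R->D->L->E->refl->H->L'->C->R'->C->plug->C
Char 7 ('H'): step: R->2, L=5; H->plug->H->R->H->L->C->refl->D->L'->F->R'->F->plug->F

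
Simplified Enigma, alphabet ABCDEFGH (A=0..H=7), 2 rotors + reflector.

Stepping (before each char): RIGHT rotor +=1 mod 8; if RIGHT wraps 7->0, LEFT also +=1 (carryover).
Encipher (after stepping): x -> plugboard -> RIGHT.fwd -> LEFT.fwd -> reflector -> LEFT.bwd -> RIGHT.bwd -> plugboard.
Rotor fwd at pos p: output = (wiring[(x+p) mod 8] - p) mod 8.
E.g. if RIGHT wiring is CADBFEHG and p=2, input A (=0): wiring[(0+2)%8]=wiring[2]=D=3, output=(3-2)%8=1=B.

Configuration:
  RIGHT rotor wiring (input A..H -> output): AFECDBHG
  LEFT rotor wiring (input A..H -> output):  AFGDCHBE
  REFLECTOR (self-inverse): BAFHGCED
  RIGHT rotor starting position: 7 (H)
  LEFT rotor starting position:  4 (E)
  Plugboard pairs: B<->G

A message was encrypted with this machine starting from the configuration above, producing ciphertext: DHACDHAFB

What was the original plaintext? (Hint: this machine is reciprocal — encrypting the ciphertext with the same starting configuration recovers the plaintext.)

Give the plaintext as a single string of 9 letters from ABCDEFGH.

Char 1 ('D'): step: R->0, L->5 (L advanced); D->plug->D->R->C->L->H->refl->D->L'->D->R'->E->plug->E
Char 2 ('H'): step: R->1, L=5; H->plug->H->R->H->L->F->refl->C->L'->A->R'->E->plug->E
Char 3 ('A'): step: R->2, L=5; A->plug->A->R->C->L->H->refl->D->L'->D->R'->H->plug->H
Char 4 ('C'): step: R->3, L=5; C->plug->C->R->G->L->G->refl->E->L'->B->R'->H->plug->H
Char 5 ('D'): step: R->4, L=5; D->plug->D->R->C->L->H->refl->D->L'->D->R'->C->plug->C
Char 6 ('H'): step: R->5, L=5; H->plug->H->R->G->L->G->refl->E->L'->B->R'->C->plug->C
Char 7 ('A'): step: R->6, L=5; A->plug->A->R->B->L->E->refl->G->L'->G->R'->E->plug->E
Char 8 ('F'): step: R->7, L=5; F->plug->F->R->E->L->A->refl->B->L'->F->R'->D->plug->D
Char 9 ('B'): step: R->0, L->6 (L advanced); B->plug->G->R->H->L->B->refl->A->L'->E->R'->C->plug->C

Answer: EEHHCCEDC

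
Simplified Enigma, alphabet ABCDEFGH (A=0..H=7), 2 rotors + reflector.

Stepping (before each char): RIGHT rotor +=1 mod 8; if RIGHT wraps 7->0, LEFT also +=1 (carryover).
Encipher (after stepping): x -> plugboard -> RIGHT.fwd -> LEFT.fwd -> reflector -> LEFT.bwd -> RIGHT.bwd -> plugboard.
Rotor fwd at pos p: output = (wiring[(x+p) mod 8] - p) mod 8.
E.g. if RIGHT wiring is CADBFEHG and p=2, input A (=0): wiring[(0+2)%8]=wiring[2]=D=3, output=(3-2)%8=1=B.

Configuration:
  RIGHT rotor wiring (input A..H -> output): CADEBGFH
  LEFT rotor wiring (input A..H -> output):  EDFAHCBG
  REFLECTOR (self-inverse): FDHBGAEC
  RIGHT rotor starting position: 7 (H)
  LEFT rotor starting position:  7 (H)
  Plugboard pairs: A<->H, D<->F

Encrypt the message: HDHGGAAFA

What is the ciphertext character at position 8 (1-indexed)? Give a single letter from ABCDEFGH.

Char 1 ('H'): step: R->0, L->0 (L advanced); H->plug->A->R->C->L->F->refl->A->L'->D->R'->C->plug->C
Char 2 ('D'): step: R->1, L=0; D->plug->F->R->E->L->H->refl->C->L'->F->R'->E->plug->E
Char 3 ('H'): step: R->2, L=0; H->plug->A->R->B->L->D->refl->B->L'->G->R'->H->plug->A
Char 4 ('G'): step: R->3, L=0; G->plug->G->R->F->L->C->refl->H->L'->E->R'->E->plug->E
Char 5 ('G'): step: R->4, L=0; G->plug->G->R->H->L->G->refl->E->L'->A->R'->H->plug->A
Char 6 ('A'): step: R->5, L=0; A->plug->H->R->E->L->H->refl->C->L'->F->R'->D->plug->F
Char 7 ('A'): step: R->6, L=0; A->plug->H->R->A->L->E->refl->G->L'->H->R'->A->plug->H
Char 8 ('F'): step: R->7, L=0; F->plug->D->R->E->L->H->refl->C->L'->F->R'->E->plug->E

E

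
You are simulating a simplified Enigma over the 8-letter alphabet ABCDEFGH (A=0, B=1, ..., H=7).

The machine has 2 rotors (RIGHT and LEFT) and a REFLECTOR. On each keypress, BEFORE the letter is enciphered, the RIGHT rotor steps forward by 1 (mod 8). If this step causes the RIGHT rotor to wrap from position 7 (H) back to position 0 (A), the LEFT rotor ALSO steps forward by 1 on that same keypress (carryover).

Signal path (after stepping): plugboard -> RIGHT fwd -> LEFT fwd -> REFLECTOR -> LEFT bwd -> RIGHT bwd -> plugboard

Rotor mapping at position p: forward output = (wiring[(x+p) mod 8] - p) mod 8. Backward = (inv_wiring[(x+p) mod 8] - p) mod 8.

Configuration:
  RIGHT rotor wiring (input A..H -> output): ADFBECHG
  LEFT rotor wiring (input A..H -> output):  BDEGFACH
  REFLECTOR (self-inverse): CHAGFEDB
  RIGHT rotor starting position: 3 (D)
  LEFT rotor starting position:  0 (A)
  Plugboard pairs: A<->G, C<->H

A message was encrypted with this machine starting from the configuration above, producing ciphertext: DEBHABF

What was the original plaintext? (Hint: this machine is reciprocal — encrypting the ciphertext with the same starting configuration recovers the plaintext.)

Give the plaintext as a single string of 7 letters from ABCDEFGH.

Char 1 ('D'): step: R->4, L=0; D->plug->D->R->C->L->E->refl->F->L'->E->R'->E->plug->E
Char 2 ('E'): step: R->5, L=0; E->plug->E->R->G->L->C->refl->A->L'->F->R'->A->plug->G
Char 3 ('B'): step: R->6, L=0; B->plug->B->R->A->L->B->refl->H->L'->H->R'->E->plug->E
Char 4 ('H'): step: R->7, L=0; H->plug->C->R->E->L->F->refl->E->L'->C->R'->E->plug->E
Char 5 ('A'): step: R->0, L->1 (L advanced); A->plug->G->R->H->L->A->refl->C->L'->A->R'->A->plug->G
Char 6 ('B'): step: R->1, L=1; B->plug->B->R->E->L->H->refl->B->L'->F->R'->G->plug->A
Char 7 ('F'): step: R->2, L=1; F->plug->F->R->E->L->H->refl->B->L'->F->R'->E->plug->E

Answer: EGEEGAE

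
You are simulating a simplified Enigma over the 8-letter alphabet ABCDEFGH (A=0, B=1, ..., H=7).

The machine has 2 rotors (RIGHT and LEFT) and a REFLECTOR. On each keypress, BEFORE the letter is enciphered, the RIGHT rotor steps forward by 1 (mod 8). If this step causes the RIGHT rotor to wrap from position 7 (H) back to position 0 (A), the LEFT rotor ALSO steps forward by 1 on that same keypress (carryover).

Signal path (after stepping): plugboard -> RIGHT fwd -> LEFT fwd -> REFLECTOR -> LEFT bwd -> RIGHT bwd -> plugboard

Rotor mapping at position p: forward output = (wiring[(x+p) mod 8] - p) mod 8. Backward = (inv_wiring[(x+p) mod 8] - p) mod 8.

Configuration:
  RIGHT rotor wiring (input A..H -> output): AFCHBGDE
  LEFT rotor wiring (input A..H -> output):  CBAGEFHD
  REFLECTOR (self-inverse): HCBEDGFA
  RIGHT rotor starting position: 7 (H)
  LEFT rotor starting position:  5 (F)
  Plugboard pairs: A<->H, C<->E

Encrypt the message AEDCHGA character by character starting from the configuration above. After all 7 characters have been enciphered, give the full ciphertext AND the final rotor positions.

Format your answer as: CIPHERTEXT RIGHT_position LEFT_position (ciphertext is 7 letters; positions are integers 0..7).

Answer: HBHBEDC 6 6

Derivation:
Char 1 ('A'): step: R->0, L->6 (L advanced); A->plug->H->R->E->L->C->refl->B->L'->A->R'->A->plug->H
Char 2 ('E'): step: R->1, L=6; E->plug->C->R->G->L->G->refl->F->L'->B->R'->B->plug->B
Char 3 ('D'): step: R->2, L=6; D->plug->D->R->E->L->C->refl->B->L'->A->R'->A->plug->H
Char 4 ('C'): step: R->3, L=6; C->plug->E->R->B->L->F->refl->G->L'->G->R'->B->plug->B
Char 5 ('H'): step: R->4, L=6; H->plug->A->R->F->L->A->refl->H->L'->H->R'->C->plug->E
Char 6 ('G'): step: R->5, L=6; G->plug->G->R->C->L->E->refl->D->L'->D->R'->D->plug->D
Char 7 ('A'): step: R->6, L=6; A->plug->H->R->A->L->B->refl->C->L'->E->R'->E->plug->C
Final: ciphertext=HBHBEDC, RIGHT=6, LEFT=6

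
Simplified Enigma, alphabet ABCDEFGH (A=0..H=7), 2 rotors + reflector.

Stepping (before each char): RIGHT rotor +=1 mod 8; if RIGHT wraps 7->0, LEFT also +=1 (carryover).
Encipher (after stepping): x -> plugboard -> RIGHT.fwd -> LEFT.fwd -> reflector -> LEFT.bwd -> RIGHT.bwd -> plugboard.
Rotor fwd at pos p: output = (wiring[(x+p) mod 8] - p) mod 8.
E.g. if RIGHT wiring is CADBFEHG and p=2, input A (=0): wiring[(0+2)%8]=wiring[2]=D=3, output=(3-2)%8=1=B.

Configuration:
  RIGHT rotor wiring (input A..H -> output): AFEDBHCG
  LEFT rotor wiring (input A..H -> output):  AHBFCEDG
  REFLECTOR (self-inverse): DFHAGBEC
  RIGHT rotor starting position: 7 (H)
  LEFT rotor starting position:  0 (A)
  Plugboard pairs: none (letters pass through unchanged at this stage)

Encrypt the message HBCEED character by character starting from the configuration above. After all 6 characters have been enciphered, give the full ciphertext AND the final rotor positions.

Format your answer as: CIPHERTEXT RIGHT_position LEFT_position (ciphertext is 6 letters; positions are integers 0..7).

Answer: DEDBFG 5 1

Derivation:
Char 1 ('H'): step: R->0, L->1 (L advanced); H->plug->H->R->G->L->F->refl->B->L'->D->R'->D->plug->D
Char 2 ('B'): step: R->1, L=1; B->plug->B->R->D->L->B->refl->F->L'->G->R'->E->plug->E
Char 3 ('C'): step: R->2, L=1; C->plug->C->R->H->L->H->refl->C->L'->F->R'->D->plug->D
Char 4 ('E'): step: R->3, L=1; E->plug->E->R->D->L->B->refl->F->L'->G->R'->B->plug->B
Char 5 ('E'): step: R->4, L=1; E->plug->E->R->E->L->D->refl->A->L'->B->R'->F->plug->F
Char 6 ('D'): step: R->5, L=1; D->plug->D->R->D->L->B->refl->F->L'->G->R'->G->plug->G
Final: ciphertext=DEDBFG, RIGHT=5, LEFT=1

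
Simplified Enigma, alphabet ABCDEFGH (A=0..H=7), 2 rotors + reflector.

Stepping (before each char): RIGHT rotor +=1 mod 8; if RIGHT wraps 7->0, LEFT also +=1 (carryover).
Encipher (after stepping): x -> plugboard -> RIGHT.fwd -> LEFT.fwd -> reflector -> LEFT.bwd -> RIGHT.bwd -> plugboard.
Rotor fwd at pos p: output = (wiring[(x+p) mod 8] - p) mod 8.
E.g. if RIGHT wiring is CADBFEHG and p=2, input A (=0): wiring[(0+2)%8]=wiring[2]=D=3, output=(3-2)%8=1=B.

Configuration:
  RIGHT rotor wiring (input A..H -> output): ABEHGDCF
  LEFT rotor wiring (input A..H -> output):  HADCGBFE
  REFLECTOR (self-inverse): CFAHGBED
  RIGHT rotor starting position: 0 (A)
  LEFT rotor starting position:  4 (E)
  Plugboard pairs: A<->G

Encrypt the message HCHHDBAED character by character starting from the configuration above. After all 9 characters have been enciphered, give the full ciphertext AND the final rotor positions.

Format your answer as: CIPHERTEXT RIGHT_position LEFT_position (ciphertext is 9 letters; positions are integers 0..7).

Char 1 ('H'): step: R->1, L=4; H->plug->H->R->H->L->G->refl->E->L'->F->R'->D->plug->D
Char 2 ('C'): step: R->2, L=4; C->plug->C->R->E->L->D->refl->H->L'->G->R'->G->plug->A
Char 3 ('H'): step: R->3, L=4; H->plug->H->R->B->L->F->refl->B->L'->C->R'->E->plug->E
Char 4 ('H'): step: R->4, L=4; H->plug->H->R->D->L->A->refl->C->L'->A->R'->G->plug->A
Char 5 ('D'): step: R->5, L=4; D->plug->D->R->D->L->A->refl->C->L'->A->R'->C->plug->C
Char 6 ('B'): step: R->6, L=4; B->plug->B->R->H->L->G->refl->E->L'->F->R'->H->plug->H
Char 7 ('A'): step: R->7, L=4; A->plug->G->R->E->L->D->refl->H->L'->G->R'->A->plug->G
Char 8 ('E'): step: R->0, L->5 (L advanced); E->plug->E->R->G->L->F->refl->B->L'->H->R'->D->plug->D
Char 9 ('D'): step: R->1, L=5; D->plug->D->R->F->L->G->refl->E->L'->A->R'->A->plug->G
Final: ciphertext=DAEACHGDG, RIGHT=1, LEFT=5

Answer: DAEACHGDG 1 5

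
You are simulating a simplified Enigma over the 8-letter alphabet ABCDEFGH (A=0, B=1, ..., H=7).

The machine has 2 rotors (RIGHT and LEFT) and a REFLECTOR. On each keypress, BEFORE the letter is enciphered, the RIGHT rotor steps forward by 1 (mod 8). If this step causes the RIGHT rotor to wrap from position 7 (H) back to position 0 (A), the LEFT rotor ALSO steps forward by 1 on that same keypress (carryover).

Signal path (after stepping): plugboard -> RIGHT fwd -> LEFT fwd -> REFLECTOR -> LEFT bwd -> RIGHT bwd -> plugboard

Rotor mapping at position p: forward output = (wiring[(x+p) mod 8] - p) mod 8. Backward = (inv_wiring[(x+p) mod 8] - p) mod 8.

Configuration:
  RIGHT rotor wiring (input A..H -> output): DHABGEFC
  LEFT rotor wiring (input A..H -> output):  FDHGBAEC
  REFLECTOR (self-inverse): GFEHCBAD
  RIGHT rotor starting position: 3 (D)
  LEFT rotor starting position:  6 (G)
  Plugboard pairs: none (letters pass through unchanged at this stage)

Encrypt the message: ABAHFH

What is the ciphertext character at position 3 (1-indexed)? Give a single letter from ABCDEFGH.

Char 1 ('A'): step: R->4, L=6; A->plug->A->R->C->L->H->refl->D->L'->G->R'->D->plug->D
Char 2 ('B'): step: R->5, L=6; B->plug->B->R->A->L->G->refl->A->L'->F->R'->C->plug->C
Char 3 ('A'): step: R->6, L=6; A->plug->A->R->H->L->C->refl->E->L'->B->R'->D->plug->D

D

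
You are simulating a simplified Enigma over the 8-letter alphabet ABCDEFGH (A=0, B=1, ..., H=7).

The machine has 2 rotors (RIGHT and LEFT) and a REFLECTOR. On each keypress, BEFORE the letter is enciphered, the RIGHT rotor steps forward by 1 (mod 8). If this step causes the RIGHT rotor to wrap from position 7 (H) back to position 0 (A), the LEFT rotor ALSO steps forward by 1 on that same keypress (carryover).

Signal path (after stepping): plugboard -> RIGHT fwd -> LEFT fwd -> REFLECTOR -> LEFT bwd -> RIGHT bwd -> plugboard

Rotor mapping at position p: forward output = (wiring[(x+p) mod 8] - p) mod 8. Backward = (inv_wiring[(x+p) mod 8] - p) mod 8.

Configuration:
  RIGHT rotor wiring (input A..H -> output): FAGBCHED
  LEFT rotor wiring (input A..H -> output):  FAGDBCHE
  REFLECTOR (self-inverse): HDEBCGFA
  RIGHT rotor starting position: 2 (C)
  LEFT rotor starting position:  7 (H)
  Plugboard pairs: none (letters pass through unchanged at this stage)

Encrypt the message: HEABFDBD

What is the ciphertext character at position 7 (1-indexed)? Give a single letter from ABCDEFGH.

Char 1 ('H'): step: R->3, L=7; H->plug->H->R->D->L->H->refl->A->L'->H->R'->B->plug->B
Char 2 ('E'): step: R->4, L=7; E->plug->E->R->B->L->G->refl->F->L'->A->R'->C->plug->C
Char 3 ('A'): step: R->5, L=7; A->plug->A->R->C->L->B->refl->D->L'->G->R'->C->plug->C
Char 4 ('B'): step: R->6, L=7; B->plug->B->R->F->L->C->refl->E->L'->E->R'->G->plug->G
Char 5 ('F'): step: R->7, L=7; F->plug->F->R->D->L->H->refl->A->L'->H->R'->D->plug->D
Char 6 ('D'): step: R->0, L->0 (L advanced); D->plug->D->R->B->L->A->refl->H->L'->G->R'->C->plug->C
Char 7 ('B'): step: R->1, L=0; B->plug->B->R->F->L->C->refl->E->L'->H->R'->A->plug->A

A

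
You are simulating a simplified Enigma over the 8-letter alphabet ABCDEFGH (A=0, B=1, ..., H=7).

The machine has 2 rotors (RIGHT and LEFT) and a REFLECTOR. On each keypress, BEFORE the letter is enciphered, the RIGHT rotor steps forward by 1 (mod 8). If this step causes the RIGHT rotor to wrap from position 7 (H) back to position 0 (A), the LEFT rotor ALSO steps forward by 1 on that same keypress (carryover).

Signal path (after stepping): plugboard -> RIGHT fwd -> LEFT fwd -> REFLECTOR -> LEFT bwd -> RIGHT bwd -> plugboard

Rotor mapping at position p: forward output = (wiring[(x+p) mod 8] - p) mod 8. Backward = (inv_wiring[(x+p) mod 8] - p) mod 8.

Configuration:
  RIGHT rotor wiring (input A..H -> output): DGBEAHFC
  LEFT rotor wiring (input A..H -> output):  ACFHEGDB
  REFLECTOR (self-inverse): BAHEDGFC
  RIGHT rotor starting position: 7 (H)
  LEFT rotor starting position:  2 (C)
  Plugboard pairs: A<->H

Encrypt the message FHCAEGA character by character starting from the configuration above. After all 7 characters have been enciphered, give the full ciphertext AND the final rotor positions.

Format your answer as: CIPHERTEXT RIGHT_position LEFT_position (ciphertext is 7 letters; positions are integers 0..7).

Char 1 ('F'): step: R->0, L->3 (L advanced); F->plug->F->R->H->L->C->refl->H->L'->G->R'->B->plug->B
Char 2 ('H'): step: R->1, L=3; H->plug->A->R->F->L->F->refl->G->L'->E->R'->F->plug->F
Char 3 ('C'): step: R->2, L=3; C->plug->C->R->G->L->H->refl->C->L'->H->R'->A->plug->H
Char 4 ('A'): step: R->3, L=3; A->plug->H->R->G->L->H->refl->C->L'->H->R'->E->plug->E
Char 5 ('E'): step: R->4, L=3; E->plug->E->R->H->L->C->refl->H->L'->G->R'->D->plug->D
Char 6 ('G'): step: R->5, L=3; G->plug->G->R->H->L->C->refl->H->L'->G->R'->D->plug->D
Char 7 ('A'): step: R->6, L=3; A->plug->H->R->B->L->B->refl->A->L'->D->R'->E->plug->E
Final: ciphertext=BFHEDDE, RIGHT=6, LEFT=3

Answer: BFHEDDE 6 3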